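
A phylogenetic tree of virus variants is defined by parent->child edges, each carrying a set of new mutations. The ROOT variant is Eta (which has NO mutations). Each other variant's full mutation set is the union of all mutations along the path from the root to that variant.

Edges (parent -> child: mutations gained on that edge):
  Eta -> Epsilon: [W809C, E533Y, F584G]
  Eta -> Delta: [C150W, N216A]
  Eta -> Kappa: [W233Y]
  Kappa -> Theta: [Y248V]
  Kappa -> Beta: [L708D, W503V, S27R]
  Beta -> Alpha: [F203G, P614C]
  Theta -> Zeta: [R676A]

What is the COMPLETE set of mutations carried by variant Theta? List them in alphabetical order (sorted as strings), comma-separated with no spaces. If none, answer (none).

Answer: W233Y,Y248V

Derivation:
At Eta: gained [] -> total []
At Kappa: gained ['W233Y'] -> total ['W233Y']
At Theta: gained ['Y248V'] -> total ['W233Y', 'Y248V']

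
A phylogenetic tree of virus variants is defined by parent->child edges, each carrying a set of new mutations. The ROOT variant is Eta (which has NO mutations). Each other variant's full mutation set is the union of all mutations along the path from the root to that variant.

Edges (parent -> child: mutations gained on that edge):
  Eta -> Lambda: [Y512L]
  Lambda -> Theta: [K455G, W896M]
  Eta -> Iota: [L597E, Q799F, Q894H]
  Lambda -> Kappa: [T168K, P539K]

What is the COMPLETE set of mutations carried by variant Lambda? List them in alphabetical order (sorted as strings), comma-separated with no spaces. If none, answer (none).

Answer: Y512L

Derivation:
At Eta: gained [] -> total []
At Lambda: gained ['Y512L'] -> total ['Y512L']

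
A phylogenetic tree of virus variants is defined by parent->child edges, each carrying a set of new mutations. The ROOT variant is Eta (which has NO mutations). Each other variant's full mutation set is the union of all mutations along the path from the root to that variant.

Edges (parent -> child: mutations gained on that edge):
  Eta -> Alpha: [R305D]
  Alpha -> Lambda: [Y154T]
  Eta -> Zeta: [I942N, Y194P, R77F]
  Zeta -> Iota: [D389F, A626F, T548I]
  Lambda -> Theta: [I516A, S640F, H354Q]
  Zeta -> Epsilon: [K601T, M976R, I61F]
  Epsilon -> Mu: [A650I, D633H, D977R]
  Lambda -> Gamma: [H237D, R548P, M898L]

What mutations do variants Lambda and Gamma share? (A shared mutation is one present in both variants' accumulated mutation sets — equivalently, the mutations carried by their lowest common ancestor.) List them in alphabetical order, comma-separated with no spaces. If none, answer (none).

Accumulating mutations along path to Lambda:
  At Eta: gained [] -> total []
  At Alpha: gained ['R305D'] -> total ['R305D']
  At Lambda: gained ['Y154T'] -> total ['R305D', 'Y154T']
Mutations(Lambda) = ['R305D', 'Y154T']
Accumulating mutations along path to Gamma:
  At Eta: gained [] -> total []
  At Alpha: gained ['R305D'] -> total ['R305D']
  At Lambda: gained ['Y154T'] -> total ['R305D', 'Y154T']
  At Gamma: gained ['H237D', 'R548P', 'M898L'] -> total ['H237D', 'M898L', 'R305D', 'R548P', 'Y154T']
Mutations(Gamma) = ['H237D', 'M898L', 'R305D', 'R548P', 'Y154T']
Intersection: ['R305D', 'Y154T'] ∩ ['H237D', 'M898L', 'R305D', 'R548P', 'Y154T'] = ['R305D', 'Y154T']

Answer: R305D,Y154T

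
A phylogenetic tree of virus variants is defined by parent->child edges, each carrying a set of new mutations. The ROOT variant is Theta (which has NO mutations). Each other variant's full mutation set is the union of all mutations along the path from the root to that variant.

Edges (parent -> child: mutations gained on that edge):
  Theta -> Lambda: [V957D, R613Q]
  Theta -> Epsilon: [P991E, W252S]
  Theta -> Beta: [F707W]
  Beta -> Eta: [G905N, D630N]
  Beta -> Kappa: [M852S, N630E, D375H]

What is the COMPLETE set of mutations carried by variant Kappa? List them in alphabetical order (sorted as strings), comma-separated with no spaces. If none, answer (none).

At Theta: gained [] -> total []
At Beta: gained ['F707W'] -> total ['F707W']
At Kappa: gained ['M852S', 'N630E', 'D375H'] -> total ['D375H', 'F707W', 'M852S', 'N630E']

Answer: D375H,F707W,M852S,N630E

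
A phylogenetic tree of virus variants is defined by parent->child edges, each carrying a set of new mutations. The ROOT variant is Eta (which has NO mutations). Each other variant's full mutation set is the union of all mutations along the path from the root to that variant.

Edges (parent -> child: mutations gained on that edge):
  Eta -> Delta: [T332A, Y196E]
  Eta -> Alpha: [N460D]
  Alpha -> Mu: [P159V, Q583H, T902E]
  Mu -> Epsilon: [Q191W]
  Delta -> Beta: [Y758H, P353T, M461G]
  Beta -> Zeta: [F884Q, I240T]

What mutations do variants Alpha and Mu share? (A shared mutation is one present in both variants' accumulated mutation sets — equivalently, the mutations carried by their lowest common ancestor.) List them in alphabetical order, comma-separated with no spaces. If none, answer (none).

Accumulating mutations along path to Alpha:
  At Eta: gained [] -> total []
  At Alpha: gained ['N460D'] -> total ['N460D']
Mutations(Alpha) = ['N460D']
Accumulating mutations along path to Mu:
  At Eta: gained [] -> total []
  At Alpha: gained ['N460D'] -> total ['N460D']
  At Mu: gained ['P159V', 'Q583H', 'T902E'] -> total ['N460D', 'P159V', 'Q583H', 'T902E']
Mutations(Mu) = ['N460D', 'P159V', 'Q583H', 'T902E']
Intersection: ['N460D'] ∩ ['N460D', 'P159V', 'Q583H', 'T902E'] = ['N460D']

Answer: N460D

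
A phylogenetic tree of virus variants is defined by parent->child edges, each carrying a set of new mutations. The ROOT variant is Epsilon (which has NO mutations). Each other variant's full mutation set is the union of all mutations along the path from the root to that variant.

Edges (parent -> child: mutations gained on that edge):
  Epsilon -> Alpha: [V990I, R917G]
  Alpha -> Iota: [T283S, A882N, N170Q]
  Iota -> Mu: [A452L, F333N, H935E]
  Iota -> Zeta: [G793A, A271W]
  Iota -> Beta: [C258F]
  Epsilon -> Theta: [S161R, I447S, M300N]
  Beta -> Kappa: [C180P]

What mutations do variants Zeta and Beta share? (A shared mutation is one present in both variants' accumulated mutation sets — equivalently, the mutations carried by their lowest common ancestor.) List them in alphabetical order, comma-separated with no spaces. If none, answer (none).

Accumulating mutations along path to Zeta:
  At Epsilon: gained [] -> total []
  At Alpha: gained ['V990I', 'R917G'] -> total ['R917G', 'V990I']
  At Iota: gained ['T283S', 'A882N', 'N170Q'] -> total ['A882N', 'N170Q', 'R917G', 'T283S', 'V990I']
  At Zeta: gained ['G793A', 'A271W'] -> total ['A271W', 'A882N', 'G793A', 'N170Q', 'R917G', 'T283S', 'V990I']
Mutations(Zeta) = ['A271W', 'A882N', 'G793A', 'N170Q', 'R917G', 'T283S', 'V990I']
Accumulating mutations along path to Beta:
  At Epsilon: gained [] -> total []
  At Alpha: gained ['V990I', 'R917G'] -> total ['R917G', 'V990I']
  At Iota: gained ['T283S', 'A882N', 'N170Q'] -> total ['A882N', 'N170Q', 'R917G', 'T283S', 'V990I']
  At Beta: gained ['C258F'] -> total ['A882N', 'C258F', 'N170Q', 'R917G', 'T283S', 'V990I']
Mutations(Beta) = ['A882N', 'C258F', 'N170Q', 'R917G', 'T283S', 'V990I']
Intersection: ['A271W', 'A882N', 'G793A', 'N170Q', 'R917G', 'T283S', 'V990I'] ∩ ['A882N', 'C258F', 'N170Q', 'R917G', 'T283S', 'V990I'] = ['A882N', 'N170Q', 'R917G', 'T283S', 'V990I']

Answer: A882N,N170Q,R917G,T283S,V990I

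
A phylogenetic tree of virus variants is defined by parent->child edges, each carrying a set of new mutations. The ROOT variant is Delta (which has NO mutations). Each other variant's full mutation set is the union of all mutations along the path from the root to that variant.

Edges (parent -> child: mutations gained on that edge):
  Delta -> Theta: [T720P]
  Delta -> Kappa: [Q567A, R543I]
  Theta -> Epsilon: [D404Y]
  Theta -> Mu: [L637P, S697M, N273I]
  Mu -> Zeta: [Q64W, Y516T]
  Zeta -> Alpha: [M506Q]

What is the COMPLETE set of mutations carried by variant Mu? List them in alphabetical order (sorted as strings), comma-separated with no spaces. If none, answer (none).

At Delta: gained [] -> total []
At Theta: gained ['T720P'] -> total ['T720P']
At Mu: gained ['L637P', 'S697M', 'N273I'] -> total ['L637P', 'N273I', 'S697M', 'T720P']

Answer: L637P,N273I,S697M,T720P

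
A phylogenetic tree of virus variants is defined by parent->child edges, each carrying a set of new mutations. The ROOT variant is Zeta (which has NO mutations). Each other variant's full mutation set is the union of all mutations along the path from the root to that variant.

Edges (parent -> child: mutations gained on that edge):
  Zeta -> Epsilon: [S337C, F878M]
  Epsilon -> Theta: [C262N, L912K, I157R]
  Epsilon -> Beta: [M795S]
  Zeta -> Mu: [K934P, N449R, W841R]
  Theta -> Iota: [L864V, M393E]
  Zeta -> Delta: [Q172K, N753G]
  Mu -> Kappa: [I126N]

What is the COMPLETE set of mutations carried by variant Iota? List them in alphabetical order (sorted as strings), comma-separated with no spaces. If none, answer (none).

At Zeta: gained [] -> total []
At Epsilon: gained ['S337C', 'F878M'] -> total ['F878M', 'S337C']
At Theta: gained ['C262N', 'L912K', 'I157R'] -> total ['C262N', 'F878M', 'I157R', 'L912K', 'S337C']
At Iota: gained ['L864V', 'M393E'] -> total ['C262N', 'F878M', 'I157R', 'L864V', 'L912K', 'M393E', 'S337C']

Answer: C262N,F878M,I157R,L864V,L912K,M393E,S337C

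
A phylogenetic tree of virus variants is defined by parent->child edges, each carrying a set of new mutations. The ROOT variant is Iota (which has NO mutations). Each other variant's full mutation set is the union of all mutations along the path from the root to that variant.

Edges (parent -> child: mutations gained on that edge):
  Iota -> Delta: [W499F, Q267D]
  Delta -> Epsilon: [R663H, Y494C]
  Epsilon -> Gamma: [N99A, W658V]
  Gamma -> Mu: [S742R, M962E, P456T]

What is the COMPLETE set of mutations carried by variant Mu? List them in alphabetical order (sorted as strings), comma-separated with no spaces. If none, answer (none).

Answer: M962E,N99A,P456T,Q267D,R663H,S742R,W499F,W658V,Y494C

Derivation:
At Iota: gained [] -> total []
At Delta: gained ['W499F', 'Q267D'] -> total ['Q267D', 'W499F']
At Epsilon: gained ['R663H', 'Y494C'] -> total ['Q267D', 'R663H', 'W499F', 'Y494C']
At Gamma: gained ['N99A', 'W658V'] -> total ['N99A', 'Q267D', 'R663H', 'W499F', 'W658V', 'Y494C']
At Mu: gained ['S742R', 'M962E', 'P456T'] -> total ['M962E', 'N99A', 'P456T', 'Q267D', 'R663H', 'S742R', 'W499F', 'W658V', 'Y494C']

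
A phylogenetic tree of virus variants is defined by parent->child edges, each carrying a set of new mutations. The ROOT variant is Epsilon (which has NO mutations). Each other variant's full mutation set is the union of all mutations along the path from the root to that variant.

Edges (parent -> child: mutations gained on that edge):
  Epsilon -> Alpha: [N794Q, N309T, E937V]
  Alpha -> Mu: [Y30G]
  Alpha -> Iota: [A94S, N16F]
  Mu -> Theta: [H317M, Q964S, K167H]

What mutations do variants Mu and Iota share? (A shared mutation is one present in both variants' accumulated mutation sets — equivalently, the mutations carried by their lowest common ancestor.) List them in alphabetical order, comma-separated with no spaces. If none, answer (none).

Accumulating mutations along path to Mu:
  At Epsilon: gained [] -> total []
  At Alpha: gained ['N794Q', 'N309T', 'E937V'] -> total ['E937V', 'N309T', 'N794Q']
  At Mu: gained ['Y30G'] -> total ['E937V', 'N309T', 'N794Q', 'Y30G']
Mutations(Mu) = ['E937V', 'N309T', 'N794Q', 'Y30G']
Accumulating mutations along path to Iota:
  At Epsilon: gained [] -> total []
  At Alpha: gained ['N794Q', 'N309T', 'E937V'] -> total ['E937V', 'N309T', 'N794Q']
  At Iota: gained ['A94S', 'N16F'] -> total ['A94S', 'E937V', 'N16F', 'N309T', 'N794Q']
Mutations(Iota) = ['A94S', 'E937V', 'N16F', 'N309T', 'N794Q']
Intersection: ['E937V', 'N309T', 'N794Q', 'Y30G'] ∩ ['A94S', 'E937V', 'N16F', 'N309T', 'N794Q'] = ['E937V', 'N309T', 'N794Q']

Answer: E937V,N309T,N794Q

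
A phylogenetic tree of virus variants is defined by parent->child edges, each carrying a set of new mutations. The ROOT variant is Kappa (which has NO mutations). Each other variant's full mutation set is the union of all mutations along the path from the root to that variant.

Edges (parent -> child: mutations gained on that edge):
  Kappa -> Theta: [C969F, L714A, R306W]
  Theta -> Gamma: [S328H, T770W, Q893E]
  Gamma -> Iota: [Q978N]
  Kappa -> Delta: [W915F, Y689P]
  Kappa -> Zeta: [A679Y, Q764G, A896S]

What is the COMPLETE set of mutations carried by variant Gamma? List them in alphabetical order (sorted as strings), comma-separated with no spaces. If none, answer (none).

At Kappa: gained [] -> total []
At Theta: gained ['C969F', 'L714A', 'R306W'] -> total ['C969F', 'L714A', 'R306W']
At Gamma: gained ['S328H', 'T770W', 'Q893E'] -> total ['C969F', 'L714A', 'Q893E', 'R306W', 'S328H', 'T770W']

Answer: C969F,L714A,Q893E,R306W,S328H,T770W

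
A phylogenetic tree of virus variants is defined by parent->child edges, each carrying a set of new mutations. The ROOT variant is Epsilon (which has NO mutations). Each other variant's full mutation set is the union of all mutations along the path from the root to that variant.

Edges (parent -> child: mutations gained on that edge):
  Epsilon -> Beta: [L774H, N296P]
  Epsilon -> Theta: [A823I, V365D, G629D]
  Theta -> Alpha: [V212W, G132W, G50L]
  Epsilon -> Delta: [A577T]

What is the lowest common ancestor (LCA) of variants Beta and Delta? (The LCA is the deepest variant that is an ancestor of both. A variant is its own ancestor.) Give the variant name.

Path from root to Beta: Epsilon -> Beta
  ancestors of Beta: {Epsilon, Beta}
Path from root to Delta: Epsilon -> Delta
  ancestors of Delta: {Epsilon, Delta}
Common ancestors: {Epsilon}
Walk up from Delta: Delta (not in ancestors of Beta), Epsilon (in ancestors of Beta)
Deepest common ancestor (LCA) = Epsilon

Answer: Epsilon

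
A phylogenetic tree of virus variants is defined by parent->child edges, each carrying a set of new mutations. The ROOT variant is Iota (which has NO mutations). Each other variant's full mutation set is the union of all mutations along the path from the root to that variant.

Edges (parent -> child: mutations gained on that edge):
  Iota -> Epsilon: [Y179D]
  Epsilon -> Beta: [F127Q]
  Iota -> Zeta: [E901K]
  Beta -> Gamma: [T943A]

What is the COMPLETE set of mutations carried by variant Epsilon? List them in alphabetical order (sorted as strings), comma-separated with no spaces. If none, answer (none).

Answer: Y179D

Derivation:
At Iota: gained [] -> total []
At Epsilon: gained ['Y179D'] -> total ['Y179D']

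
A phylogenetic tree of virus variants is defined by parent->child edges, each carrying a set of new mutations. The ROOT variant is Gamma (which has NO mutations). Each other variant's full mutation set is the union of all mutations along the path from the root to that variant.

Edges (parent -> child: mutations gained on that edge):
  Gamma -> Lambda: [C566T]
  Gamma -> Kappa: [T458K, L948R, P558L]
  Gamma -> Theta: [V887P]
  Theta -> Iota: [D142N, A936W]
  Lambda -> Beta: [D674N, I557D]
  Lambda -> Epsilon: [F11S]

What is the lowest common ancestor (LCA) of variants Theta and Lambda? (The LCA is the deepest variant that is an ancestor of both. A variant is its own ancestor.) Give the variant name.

Answer: Gamma

Derivation:
Path from root to Theta: Gamma -> Theta
  ancestors of Theta: {Gamma, Theta}
Path from root to Lambda: Gamma -> Lambda
  ancestors of Lambda: {Gamma, Lambda}
Common ancestors: {Gamma}
Walk up from Lambda: Lambda (not in ancestors of Theta), Gamma (in ancestors of Theta)
Deepest common ancestor (LCA) = Gamma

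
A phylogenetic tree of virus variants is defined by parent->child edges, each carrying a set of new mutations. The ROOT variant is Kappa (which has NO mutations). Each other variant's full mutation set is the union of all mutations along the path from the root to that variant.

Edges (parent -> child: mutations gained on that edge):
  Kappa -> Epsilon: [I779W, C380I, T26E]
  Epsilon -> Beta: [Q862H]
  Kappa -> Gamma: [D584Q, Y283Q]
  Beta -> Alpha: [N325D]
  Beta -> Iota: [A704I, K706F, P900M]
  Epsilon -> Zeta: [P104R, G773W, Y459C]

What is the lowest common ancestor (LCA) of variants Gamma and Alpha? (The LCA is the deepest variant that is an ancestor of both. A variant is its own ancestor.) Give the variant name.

Path from root to Gamma: Kappa -> Gamma
  ancestors of Gamma: {Kappa, Gamma}
Path from root to Alpha: Kappa -> Epsilon -> Beta -> Alpha
  ancestors of Alpha: {Kappa, Epsilon, Beta, Alpha}
Common ancestors: {Kappa}
Walk up from Alpha: Alpha (not in ancestors of Gamma), Beta (not in ancestors of Gamma), Epsilon (not in ancestors of Gamma), Kappa (in ancestors of Gamma)
Deepest common ancestor (LCA) = Kappa

Answer: Kappa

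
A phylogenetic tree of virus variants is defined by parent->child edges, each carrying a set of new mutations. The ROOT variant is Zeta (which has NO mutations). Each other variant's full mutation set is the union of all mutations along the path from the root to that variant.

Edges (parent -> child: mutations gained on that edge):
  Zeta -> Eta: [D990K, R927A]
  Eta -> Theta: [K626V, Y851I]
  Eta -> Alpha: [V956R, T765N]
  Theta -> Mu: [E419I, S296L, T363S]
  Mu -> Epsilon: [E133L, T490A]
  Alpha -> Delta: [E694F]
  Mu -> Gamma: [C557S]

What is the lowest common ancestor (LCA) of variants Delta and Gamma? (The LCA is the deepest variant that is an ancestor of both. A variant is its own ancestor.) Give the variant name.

Answer: Eta

Derivation:
Path from root to Delta: Zeta -> Eta -> Alpha -> Delta
  ancestors of Delta: {Zeta, Eta, Alpha, Delta}
Path from root to Gamma: Zeta -> Eta -> Theta -> Mu -> Gamma
  ancestors of Gamma: {Zeta, Eta, Theta, Mu, Gamma}
Common ancestors: {Zeta, Eta}
Walk up from Gamma: Gamma (not in ancestors of Delta), Mu (not in ancestors of Delta), Theta (not in ancestors of Delta), Eta (in ancestors of Delta), Zeta (in ancestors of Delta)
Deepest common ancestor (LCA) = Eta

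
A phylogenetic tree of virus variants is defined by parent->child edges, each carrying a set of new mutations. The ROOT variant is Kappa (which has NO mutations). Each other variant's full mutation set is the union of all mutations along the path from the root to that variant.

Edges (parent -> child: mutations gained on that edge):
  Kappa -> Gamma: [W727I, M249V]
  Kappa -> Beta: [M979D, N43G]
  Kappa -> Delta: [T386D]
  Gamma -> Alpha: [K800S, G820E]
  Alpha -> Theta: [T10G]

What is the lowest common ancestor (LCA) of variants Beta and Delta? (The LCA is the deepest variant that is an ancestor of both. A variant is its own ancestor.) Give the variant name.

Path from root to Beta: Kappa -> Beta
  ancestors of Beta: {Kappa, Beta}
Path from root to Delta: Kappa -> Delta
  ancestors of Delta: {Kappa, Delta}
Common ancestors: {Kappa}
Walk up from Delta: Delta (not in ancestors of Beta), Kappa (in ancestors of Beta)
Deepest common ancestor (LCA) = Kappa

Answer: Kappa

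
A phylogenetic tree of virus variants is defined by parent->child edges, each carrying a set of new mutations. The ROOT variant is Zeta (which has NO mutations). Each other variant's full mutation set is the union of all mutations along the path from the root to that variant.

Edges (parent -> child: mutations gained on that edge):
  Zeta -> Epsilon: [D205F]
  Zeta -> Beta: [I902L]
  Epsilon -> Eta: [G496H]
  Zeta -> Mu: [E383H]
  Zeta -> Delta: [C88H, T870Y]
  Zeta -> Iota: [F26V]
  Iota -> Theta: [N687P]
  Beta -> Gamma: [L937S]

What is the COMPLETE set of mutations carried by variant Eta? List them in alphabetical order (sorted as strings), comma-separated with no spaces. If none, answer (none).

Answer: D205F,G496H

Derivation:
At Zeta: gained [] -> total []
At Epsilon: gained ['D205F'] -> total ['D205F']
At Eta: gained ['G496H'] -> total ['D205F', 'G496H']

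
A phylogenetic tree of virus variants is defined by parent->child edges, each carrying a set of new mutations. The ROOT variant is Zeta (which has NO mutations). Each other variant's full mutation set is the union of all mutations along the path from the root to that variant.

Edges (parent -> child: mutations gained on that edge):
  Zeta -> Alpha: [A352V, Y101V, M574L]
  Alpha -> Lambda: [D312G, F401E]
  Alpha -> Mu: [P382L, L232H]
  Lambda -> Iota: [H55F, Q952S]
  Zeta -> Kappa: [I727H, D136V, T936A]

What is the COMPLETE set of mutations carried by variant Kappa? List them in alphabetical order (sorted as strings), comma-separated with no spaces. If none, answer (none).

At Zeta: gained [] -> total []
At Kappa: gained ['I727H', 'D136V', 'T936A'] -> total ['D136V', 'I727H', 'T936A']

Answer: D136V,I727H,T936A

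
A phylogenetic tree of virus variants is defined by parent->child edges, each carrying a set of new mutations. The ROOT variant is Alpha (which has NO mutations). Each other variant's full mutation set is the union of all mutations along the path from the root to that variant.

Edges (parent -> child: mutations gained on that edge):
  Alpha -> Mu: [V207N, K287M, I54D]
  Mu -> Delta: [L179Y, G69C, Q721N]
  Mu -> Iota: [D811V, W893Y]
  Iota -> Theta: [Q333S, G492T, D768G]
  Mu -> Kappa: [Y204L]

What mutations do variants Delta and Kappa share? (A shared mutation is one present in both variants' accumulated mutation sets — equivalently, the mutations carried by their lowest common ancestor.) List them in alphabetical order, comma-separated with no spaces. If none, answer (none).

Accumulating mutations along path to Delta:
  At Alpha: gained [] -> total []
  At Mu: gained ['V207N', 'K287M', 'I54D'] -> total ['I54D', 'K287M', 'V207N']
  At Delta: gained ['L179Y', 'G69C', 'Q721N'] -> total ['G69C', 'I54D', 'K287M', 'L179Y', 'Q721N', 'V207N']
Mutations(Delta) = ['G69C', 'I54D', 'K287M', 'L179Y', 'Q721N', 'V207N']
Accumulating mutations along path to Kappa:
  At Alpha: gained [] -> total []
  At Mu: gained ['V207N', 'K287M', 'I54D'] -> total ['I54D', 'K287M', 'V207N']
  At Kappa: gained ['Y204L'] -> total ['I54D', 'K287M', 'V207N', 'Y204L']
Mutations(Kappa) = ['I54D', 'K287M', 'V207N', 'Y204L']
Intersection: ['G69C', 'I54D', 'K287M', 'L179Y', 'Q721N', 'V207N'] ∩ ['I54D', 'K287M', 'V207N', 'Y204L'] = ['I54D', 'K287M', 'V207N']

Answer: I54D,K287M,V207N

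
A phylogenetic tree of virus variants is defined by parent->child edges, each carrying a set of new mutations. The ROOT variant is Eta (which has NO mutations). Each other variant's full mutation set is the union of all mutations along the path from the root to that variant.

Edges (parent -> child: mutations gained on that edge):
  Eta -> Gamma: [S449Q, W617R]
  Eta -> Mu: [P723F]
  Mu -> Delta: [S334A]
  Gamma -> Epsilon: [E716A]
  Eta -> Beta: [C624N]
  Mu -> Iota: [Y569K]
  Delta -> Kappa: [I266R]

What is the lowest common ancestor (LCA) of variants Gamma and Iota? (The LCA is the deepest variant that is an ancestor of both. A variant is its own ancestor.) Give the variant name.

Answer: Eta

Derivation:
Path from root to Gamma: Eta -> Gamma
  ancestors of Gamma: {Eta, Gamma}
Path from root to Iota: Eta -> Mu -> Iota
  ancestors of Iota: {Eta, Mu, Iota}
Common ancestors: {Eta}
Walk up from Iota: Iota (not in ancestors of Gamma), Mu (not in ancestors of Gamma), Eta (in ancestors of Gamma)
Deepest common ancestor (LCA) = Eta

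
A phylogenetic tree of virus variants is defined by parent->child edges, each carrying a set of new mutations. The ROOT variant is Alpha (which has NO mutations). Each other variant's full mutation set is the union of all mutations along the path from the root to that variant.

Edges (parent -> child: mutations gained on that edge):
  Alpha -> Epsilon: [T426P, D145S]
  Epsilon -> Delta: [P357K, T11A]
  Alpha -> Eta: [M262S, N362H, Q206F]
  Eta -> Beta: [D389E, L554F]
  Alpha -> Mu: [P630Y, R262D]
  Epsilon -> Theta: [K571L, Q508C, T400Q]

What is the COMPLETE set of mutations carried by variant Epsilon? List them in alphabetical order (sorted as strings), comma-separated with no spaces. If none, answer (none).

At Alpha: gained [] -> total []
At Epsilon: gained ['T426P', 'D145S'] -> total ['D145S', 'T426P']

Answer: D145S,T426P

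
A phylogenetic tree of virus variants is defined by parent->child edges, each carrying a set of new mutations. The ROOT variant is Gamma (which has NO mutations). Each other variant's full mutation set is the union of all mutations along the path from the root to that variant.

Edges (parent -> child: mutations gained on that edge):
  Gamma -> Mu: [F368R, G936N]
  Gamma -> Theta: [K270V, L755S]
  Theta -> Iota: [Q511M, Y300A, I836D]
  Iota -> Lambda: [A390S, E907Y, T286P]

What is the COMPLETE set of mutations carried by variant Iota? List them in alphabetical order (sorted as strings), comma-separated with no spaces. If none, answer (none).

At Gamma: gained [] -> total []
At Theta: gained ['K270V', 'L755S'] -> total ['K270V', 'L755S']
At Iota: gained ['Q511M', 'Y300A', 'I836D'] -> total ['I836D', 'K270V', 'L755S', 'Q511M', 'Y300A']

Answer: I836D,K270V,L755S,Q511M,Y300A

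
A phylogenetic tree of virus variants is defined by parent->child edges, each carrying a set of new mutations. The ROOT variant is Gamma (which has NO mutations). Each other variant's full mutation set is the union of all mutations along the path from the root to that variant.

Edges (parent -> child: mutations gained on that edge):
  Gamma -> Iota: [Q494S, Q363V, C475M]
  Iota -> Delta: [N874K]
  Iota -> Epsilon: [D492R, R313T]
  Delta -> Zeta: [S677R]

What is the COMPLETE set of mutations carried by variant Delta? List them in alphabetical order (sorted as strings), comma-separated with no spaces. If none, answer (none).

At Gamma: gained [] -> total []
At Iota: gained ['Q494S', 'Q363V', 'C475M'] -> total ['C475M', 'Q363V', 'Q494S']
At Delta: gained ['N874K'] -> total ['C475M', 'N874K', 'Q363V', 'Q494S']

Answer: C475M,N874K,Q363V,Q494S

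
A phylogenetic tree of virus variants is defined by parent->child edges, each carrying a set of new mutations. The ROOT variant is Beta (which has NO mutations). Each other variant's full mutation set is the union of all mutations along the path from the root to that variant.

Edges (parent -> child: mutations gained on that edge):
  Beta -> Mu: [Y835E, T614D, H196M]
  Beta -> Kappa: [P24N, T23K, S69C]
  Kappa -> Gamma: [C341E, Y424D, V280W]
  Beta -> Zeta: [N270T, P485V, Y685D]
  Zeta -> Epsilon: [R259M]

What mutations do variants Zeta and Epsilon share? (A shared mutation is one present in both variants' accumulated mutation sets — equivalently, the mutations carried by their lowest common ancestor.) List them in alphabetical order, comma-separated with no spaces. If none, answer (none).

Accumulating mutations along path to Zeta:
  At Beta: gained [] -> total []
  At Zeta: gained ['N270T', 'P485V', 'Y685D'] -> total ['N270T', 'P485V', 'Y685D']
Mutations(Zeta) = ['N270T', 'P485V', 'Y685D']
Accumulating mutations along path to Epsilon:
  At Beta: gained [] -> total []
  At Zeta: gained ['N270T', 'P485V', 'Y685D'] -> total ['N270T', 'P485V', 'Y685D']
  At Epsilon: gained ['R259M'] -> total ['N270T', 'P485V', 'R259M', 'Y685D']
Mutations(Epsilon) = ['N270T', 'P485V', 'R259M', 'Y685D']
Intersection: ['N270T', 'P485V', 'Y685D'] ∩ ['N270T', 'P485V', 'R259M', 'Y685D'] = ['N270T', 'P485V', 'Y685D']

Answer: N270T,P485V,Y685D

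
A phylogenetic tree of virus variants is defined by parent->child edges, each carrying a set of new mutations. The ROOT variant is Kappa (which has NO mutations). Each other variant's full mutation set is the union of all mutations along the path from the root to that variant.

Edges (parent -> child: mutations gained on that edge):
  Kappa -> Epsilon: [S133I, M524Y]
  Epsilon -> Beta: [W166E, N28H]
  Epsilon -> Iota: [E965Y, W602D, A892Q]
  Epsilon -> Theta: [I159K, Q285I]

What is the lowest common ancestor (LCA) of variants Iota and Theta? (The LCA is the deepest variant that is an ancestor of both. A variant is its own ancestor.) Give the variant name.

Path from root to Iota: Kappa -> Epsilon -> Iota
  ancestors of Iota: {Kappa, Epsilon, Iota}
Path from root to Theta: Kappa -> Epsilon -> Theta
  ancestors of Theta: {Kappa, Epsilon, Theta}
Common ancestors: {Kappa, Epsilon}
Walk up from Theta: Theta (not in ancestors of Iota), Epsilon (in ancestors of Iota), Kappa (in ancestors of Iota)
Deepest common ancestor (LCA) = Epsilon

Answer: Epsilon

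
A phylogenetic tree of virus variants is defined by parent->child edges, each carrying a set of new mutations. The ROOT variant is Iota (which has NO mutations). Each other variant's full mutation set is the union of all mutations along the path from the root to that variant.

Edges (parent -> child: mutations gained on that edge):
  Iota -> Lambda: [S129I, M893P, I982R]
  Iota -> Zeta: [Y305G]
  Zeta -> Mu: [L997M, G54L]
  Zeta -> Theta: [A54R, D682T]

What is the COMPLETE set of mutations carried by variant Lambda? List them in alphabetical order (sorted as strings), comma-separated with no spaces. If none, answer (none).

At Iota: gained [] -> total []
At Lambda: gained ['S129I', 'M893P', 'I982R'] -> total ['I982R', 'M893P', 'S129I']

Answer: I982R,M893P,S129I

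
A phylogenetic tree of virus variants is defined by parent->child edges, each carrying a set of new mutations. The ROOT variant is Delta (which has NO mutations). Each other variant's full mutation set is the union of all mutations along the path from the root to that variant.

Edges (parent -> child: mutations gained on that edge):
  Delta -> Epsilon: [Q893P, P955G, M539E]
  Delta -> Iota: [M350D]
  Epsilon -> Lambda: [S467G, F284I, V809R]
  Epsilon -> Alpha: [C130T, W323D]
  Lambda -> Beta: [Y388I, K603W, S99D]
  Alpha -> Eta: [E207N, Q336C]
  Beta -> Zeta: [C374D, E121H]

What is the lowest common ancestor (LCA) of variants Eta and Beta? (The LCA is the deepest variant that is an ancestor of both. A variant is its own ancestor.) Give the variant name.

Path from root to Eta: Delta -> Epsilon -> Alpha -> Eta
  ancestors of Eta: {Delta, Epsilon, Alpha, Eta}
Path from root to Beta: Delta -> Epsilon -> Lambda -> Beta
  ancestors of Beta: {Delta, Epsilon, Lambda, Beta}
Common ancestors: {Delta, Epsilon}
Walk up from Beta: Beta (not in ancestors of Eta), Lambda (not in ancestors of Eta), Epsilon (in ancestors of Eta), Delta (in ancestors of Eta)
Deepest common ancestor (LCA) = Epsilon

Answer: Epsilon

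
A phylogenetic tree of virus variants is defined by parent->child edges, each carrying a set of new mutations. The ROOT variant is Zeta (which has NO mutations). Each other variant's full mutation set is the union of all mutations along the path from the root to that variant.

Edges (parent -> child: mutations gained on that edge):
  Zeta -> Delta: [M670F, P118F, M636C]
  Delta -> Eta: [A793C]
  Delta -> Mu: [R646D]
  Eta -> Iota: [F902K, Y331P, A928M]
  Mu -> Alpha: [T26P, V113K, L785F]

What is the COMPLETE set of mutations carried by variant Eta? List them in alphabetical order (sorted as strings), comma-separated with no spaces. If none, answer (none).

At Zeta: gained [] -> total []
At Delta: gained ['M670F', 'P118F', 'M636C'] -> total ['M636C', 'M670F', 'P118F']
At Eta: gained ['A793C'] -> total ['A793C', 'M636C', 'M670F', 'P118F']

Answer: A793C,M636C,M670F,P118F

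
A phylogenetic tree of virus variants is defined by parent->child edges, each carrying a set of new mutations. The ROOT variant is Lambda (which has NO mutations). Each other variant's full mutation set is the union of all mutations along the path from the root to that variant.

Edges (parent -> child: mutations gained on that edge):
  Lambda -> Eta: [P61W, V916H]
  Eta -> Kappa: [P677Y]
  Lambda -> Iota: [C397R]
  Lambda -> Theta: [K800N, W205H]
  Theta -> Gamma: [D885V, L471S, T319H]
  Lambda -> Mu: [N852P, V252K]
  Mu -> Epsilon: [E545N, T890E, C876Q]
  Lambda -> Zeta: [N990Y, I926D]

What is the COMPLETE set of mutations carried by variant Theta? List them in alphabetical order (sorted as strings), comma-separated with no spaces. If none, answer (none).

Answer: K800N,W205H

Derivation:
At Lambda: gained [] -> total []
At Theta: gained ['K800N', 'W205H'] -> total ['K800N', 'W205H']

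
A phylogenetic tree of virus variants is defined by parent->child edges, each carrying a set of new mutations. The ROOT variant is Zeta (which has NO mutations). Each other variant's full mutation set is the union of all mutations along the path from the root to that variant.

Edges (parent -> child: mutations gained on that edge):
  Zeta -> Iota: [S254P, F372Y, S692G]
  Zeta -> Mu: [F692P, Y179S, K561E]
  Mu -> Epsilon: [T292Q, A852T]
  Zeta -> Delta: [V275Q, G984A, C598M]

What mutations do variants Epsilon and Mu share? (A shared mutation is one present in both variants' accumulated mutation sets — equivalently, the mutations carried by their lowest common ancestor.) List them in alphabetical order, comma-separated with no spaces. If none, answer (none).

Accumulating mutations along path to Epsilon:
  At Zeta: gained [] -> total []
  At Mu: gained ['F692P', 'Y179S', 'K561E'] -> total ['F692P', 'K561E', 'Y179S']
  At Epsilon: gained ['T292Q', 'A852T'] -> total ['A852T', 'F692P', 'K561E', 'T292Q', 'Y179S']
Mutations(Epsilon) = ['A852T', 'F692P', 'K561E', 'T292Q', 'Y179S']
Accumulating mutations along path to Mu:
  At Zeta: gained [] -> total []
  At Mu: gained ['F692P', 'Y179S', 'K561E'] -> total ['F692P', 'K561E', 'Y179S']
Mutations(Mu) = ['F692P', 'K561E', 'Y179S']
Intersection: ['A852T', 'F692P', 'K561E', 'T292Q', 'Y179S'] ∩ ['F692P', 'K561E', 'Y179S'] = ['F692P', 'K561E', 'Y179S']

Answer: F692P,K561E,Y179S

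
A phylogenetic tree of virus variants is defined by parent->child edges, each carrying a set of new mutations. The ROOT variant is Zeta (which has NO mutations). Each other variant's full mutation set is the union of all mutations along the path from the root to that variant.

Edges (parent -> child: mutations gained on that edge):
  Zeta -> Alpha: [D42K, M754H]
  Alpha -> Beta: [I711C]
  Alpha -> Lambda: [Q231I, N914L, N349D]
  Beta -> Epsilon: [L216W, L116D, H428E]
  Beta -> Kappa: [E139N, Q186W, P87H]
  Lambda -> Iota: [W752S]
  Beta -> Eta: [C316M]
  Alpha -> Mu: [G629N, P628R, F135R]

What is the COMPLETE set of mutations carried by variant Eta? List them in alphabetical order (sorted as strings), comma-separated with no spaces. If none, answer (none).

Answer: C316M,D42K,I711C,M754H

Derivation:
At Zeta: gained [] -> total []
At Alpha: gained ['D42K', 'M754H'] -> total ['D42K', 'M754H']
At Beta: gained ['I711C'] -> total ['D42K', 'I711C', 'M754H']
At Eta: gained ['C316M'] -> total ['C316M', 'D42K', 'I711C', 'M754H']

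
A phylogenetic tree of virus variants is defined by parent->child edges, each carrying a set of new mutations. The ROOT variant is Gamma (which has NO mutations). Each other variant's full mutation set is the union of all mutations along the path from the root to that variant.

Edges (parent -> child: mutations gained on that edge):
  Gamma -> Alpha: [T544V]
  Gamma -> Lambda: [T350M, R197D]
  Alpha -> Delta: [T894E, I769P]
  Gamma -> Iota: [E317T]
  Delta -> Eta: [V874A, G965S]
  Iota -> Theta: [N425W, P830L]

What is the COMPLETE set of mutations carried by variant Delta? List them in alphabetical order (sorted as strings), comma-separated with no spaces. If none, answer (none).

Answer: I769P,T544V,T894E

Derivation:
At Gamma: gained [] -> total []
At Alpha: gained ['T544V'] -> total ['T544V']
At Delta: gained ['T894E', 'I769P'] -> total ['I769P', 'T544V', 'T894E']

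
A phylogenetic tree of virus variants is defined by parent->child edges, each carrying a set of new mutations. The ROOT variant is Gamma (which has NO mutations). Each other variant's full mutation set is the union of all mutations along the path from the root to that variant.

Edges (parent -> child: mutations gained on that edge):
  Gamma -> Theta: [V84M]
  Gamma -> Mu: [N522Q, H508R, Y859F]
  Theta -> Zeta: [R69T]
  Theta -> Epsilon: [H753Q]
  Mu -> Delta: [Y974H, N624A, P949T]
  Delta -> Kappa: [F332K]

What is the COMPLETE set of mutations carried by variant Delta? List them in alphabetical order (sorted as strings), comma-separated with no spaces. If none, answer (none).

Answer: H508R,N522Q,N624A,P949T,Y859F,Y974H

Derivation:
At Gamma: gained [] -> total []
At Mu: gained ['N522Q', 'H508R', 'Y859F'] -> total ['H508R', 'N522Q', 'Y859F']
At Delta: gained ['Y974H', 'N624A', 'P949T'] -> total ['H508R', 'N522Q', 'N624A', 'P949T', 'Y859F', 'Y974H']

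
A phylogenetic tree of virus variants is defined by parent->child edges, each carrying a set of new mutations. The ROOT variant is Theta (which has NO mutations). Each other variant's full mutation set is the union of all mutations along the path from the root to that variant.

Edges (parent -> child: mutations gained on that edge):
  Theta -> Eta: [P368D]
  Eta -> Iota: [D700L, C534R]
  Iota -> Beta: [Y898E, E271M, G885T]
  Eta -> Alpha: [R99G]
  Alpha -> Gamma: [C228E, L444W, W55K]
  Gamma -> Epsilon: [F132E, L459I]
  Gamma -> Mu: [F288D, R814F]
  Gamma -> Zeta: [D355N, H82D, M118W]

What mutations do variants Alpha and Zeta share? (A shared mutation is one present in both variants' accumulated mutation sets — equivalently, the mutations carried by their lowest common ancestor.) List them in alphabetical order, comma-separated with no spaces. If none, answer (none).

Answer: P368D,R99G

Derivation:
Accumulating mutations along path to Alpha:
  At Theta: gained [] -> total []
  At Eta: gained ['P368D'] -> total ['P368D']
  At Alpha: gained ['R99G'] -> total ['P368D', 'R99G']
Mutations(Alpha) = ['P368D', 'R99G']
Accumulating mutations along path to Zeta:
  At Theta: gained [] -> total []
  At Eta: gained ['P368D'] -> total ['P368D']
  At Alpha: gained ['R99G'] -> total ['P368D', 'R99G']
  At Gamma: gained ['C228E', 'L444W', 'W55K'] -> total ['C228E', 'L444W', 'P368D', 'R99G', 'W55K']
  At Zeta: gained ['D355N', 'H82D', 'M118W'] -> total ['C228E', 'D355N', 'H82D', 'L444W', 'M118W', 'P368D', 'R99G', 'W55K']
Mutations(Zeta) = ['C228E', 'D355N', 'H82D', 'L444W', 'M118W', 'P368D', 'R99G', 'W55K']
Intersection: ['P368D', 'R99G'] ∩ ['C228E', 'D355N', 'H82D', 'L444W', 'M118W', 'P368D', 'R99G', 'W55K'] = ['P368D', 'R99G']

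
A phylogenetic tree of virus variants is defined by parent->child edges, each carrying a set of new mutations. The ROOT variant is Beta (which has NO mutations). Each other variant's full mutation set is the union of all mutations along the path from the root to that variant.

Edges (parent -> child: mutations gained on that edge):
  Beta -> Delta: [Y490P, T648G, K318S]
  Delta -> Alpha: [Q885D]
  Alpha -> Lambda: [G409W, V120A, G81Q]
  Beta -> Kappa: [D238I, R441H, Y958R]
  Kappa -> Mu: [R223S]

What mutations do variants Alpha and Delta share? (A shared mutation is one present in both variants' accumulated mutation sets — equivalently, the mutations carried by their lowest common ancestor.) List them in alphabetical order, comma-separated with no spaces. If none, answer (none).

Accumulating mutations along path to Alpha:
  At Beta: gained [] -> total []
  At Delta: gained ['Y490P', 'T648G', 'K318S'] -> total ['K318S', 'T648G', 'Y490P']
  At Alpha: gained ['Q885D'] -> total ['K318S', 'Q885D', 'T648G', 'Y490P']
Mutations(Alpha) = ['K318S', 'Q885D', 'T648G', 'Y490P']
Accumulating mutations along path to Delta:
  At Beta: gained [] -> total []
  At Delta: gained ['Y490P', 'T648G', 'K318S'] -> total ['K318S', 'T648G', 'Y490P']
Mutations(Delta) = ['K318S', 'T648G', 'Y490P']
Intersection: ['K318S', 'Q885D', 'T648G', 'Y490P'] ∩ ['K318S', 'T648G', 'Y490P'] = ['K318S', 'T648G', 'Y490P']

Answer: K318S,T648G,Y490P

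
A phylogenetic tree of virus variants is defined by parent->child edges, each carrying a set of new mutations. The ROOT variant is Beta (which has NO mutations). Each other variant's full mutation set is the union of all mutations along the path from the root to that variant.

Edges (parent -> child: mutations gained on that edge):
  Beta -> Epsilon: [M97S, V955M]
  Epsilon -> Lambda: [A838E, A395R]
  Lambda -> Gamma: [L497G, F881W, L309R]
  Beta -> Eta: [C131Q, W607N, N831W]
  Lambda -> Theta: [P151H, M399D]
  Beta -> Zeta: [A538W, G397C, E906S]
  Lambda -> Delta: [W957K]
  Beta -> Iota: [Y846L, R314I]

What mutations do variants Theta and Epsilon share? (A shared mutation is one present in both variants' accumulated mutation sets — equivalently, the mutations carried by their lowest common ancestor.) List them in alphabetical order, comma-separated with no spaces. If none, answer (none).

Accumulating mutations along path to Theta:
  At Beta: gained [] -> total []
  At Epsilon: gained ['M97S', 'V955M'] -> total ['M97S', 'V955M']
  At Lambda: gained ['A838E', 'A395R'] -> total ['A395R', 'A838E', 'M97S', 'V955M']
  At Theta: gained ['P151H', 'M399D'] -> total ['A395R', 'A838E', 'M399D', 'M97S', 'P151H', 'V955M']
Mutations(Theta) = ['A395R', 'A838E', 'M399D', 'M97S', 'P151H', 'V955M']
Accumulating mutations along path to Epsilon:
  At Beta: gained [] -> total []
  At Epsilon: gained ['M97S', 'V955M'] -> total ['M97S', 'V955M']
Mutations(Epsilon) = ['M97S', 'V955M']
Intersection: ['A395R', 'A838E', 'M399D', 'M97S', 'P151H', 'V955M'] ∩ ['M97S', 'V955M'] = ['M97S', 'V955M']

Answer: M97S,V955M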